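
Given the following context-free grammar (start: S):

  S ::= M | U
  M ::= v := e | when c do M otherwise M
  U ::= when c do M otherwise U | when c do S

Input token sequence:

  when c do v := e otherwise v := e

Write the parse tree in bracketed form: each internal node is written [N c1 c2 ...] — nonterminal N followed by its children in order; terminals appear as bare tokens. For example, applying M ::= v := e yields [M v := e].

[S [M when c do [M v := e] otherwise [M v := e]]]

S
M
when c do M otherwise M
when c do v := e otherwise M
when c do v := e otherwise v := e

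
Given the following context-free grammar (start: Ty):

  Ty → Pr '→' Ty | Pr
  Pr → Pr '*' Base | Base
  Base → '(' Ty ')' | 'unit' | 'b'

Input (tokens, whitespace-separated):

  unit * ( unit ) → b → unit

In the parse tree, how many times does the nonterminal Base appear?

5

[Ty [Pr [Pr [Base unit]] * [Base ( [Ty [Pr [Base unit]]] )]] → [Ty [Pr [Base b]] → [Ty [Pr [Base unit]]]]]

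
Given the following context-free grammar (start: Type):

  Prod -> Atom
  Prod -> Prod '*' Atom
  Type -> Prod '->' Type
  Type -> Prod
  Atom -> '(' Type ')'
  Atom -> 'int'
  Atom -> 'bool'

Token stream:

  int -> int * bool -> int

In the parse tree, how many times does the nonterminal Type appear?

3

[Type [Prod [Atom int]] -> [Type [Prod [Prod [Atom int]] * [Atom bool]] -> [Type [Prod [Atom int]]]]]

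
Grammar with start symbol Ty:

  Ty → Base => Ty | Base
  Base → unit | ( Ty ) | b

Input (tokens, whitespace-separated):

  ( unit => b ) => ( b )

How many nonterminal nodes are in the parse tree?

10

[Ty [Base ( [Ty [Base unit] => [Ty [Base b]]] )] => [Ty [Base ( [Ty [Base b]] )]]]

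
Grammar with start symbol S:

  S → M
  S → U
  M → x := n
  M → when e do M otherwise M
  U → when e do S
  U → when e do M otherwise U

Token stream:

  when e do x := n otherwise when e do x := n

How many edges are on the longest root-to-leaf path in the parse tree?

5

[S [U when e do [M x := n] otherwise [U when e do [S [M x := n]]]]]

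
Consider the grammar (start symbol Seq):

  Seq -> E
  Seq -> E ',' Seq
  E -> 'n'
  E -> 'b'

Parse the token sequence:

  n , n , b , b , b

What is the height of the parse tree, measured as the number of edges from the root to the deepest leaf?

6

[Seq [E n] , [Seq [E n] , [Seq [E b] , [Seq [E b] , [Seq [E b]]]]]]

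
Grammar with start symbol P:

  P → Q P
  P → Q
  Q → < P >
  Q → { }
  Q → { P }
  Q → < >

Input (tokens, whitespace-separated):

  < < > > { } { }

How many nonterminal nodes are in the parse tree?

[P [Q < [P [Q < >]] >] [P [Q { }] [P [Q { }]]]]

8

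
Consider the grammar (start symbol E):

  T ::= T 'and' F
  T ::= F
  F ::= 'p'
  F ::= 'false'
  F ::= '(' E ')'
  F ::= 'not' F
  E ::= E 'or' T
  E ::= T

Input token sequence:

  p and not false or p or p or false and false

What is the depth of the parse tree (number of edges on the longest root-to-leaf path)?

[E [E [E [E [T [T [F p]] and [F not [F false]]]] or [T [F p]]] or [T [F p]]] or [T [T [F false]] and [F false]]]

7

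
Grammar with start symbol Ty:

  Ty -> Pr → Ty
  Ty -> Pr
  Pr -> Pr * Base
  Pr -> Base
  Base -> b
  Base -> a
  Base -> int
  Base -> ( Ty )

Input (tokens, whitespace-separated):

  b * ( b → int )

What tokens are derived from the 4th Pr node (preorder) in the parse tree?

int

[Ty [Pr [Pr [Base b]] * [Base ( [Ty [Pr [Base b]] → [Ty [Pr [Base int]]]] )]]]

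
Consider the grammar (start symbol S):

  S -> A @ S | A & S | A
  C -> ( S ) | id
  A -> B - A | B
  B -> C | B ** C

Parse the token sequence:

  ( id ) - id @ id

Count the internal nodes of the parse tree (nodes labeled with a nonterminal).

15

[S [A [B [C ( [S [A [B [C id]]]] )]] - [A [B [C id]]]] @ [S [A [B [C id]]]]]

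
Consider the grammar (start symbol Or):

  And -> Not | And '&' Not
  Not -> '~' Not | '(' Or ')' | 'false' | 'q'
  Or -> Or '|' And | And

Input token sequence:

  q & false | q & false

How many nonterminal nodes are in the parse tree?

[Or [Or [And [And [Not q]] & [Not false]]] | [And [And [Not q]] & [Not false]]]

10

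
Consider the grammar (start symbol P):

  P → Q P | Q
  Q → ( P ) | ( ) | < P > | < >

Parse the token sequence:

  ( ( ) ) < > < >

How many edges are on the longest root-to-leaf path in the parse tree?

4

[P [Q ( [P [Q ( )]] )] [P [Q < >] [P [Q < >]]]]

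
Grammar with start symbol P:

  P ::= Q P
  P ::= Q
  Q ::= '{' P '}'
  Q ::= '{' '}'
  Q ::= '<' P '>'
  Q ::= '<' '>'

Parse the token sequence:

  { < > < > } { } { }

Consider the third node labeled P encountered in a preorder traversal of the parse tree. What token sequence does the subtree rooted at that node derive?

[P [Q { [P [Q < >] [P [Q < >]]] }] [P [Q { }] [P [Q { }]]]]

< >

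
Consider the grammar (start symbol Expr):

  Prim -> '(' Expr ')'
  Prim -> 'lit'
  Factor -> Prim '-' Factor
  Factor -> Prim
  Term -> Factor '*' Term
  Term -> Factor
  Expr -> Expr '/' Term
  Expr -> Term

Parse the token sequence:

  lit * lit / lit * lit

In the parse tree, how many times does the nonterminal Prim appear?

4

[Expr [Expr [Term [Factor [Prim lit]] * [Term [Factor [Prim lit]]]]] / [Term [Factor [Prim lit]] * [Term [Factor [Prim lit]]]]]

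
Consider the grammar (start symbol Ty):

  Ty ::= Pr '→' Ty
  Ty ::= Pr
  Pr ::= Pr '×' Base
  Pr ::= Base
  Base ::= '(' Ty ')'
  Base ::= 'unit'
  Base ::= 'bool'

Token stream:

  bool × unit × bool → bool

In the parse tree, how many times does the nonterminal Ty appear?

[Ty [Pr [Pr [Pr [Base bool]] × [Base unit]] × [Base bool]] → [Ty [Pr [Base bool]]]]

2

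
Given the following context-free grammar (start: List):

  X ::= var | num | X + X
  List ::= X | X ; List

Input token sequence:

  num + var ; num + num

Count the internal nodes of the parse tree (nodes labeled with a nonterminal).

[List [X [X num] + [X var]] ; [List [X [X num] + [X num]]]]

8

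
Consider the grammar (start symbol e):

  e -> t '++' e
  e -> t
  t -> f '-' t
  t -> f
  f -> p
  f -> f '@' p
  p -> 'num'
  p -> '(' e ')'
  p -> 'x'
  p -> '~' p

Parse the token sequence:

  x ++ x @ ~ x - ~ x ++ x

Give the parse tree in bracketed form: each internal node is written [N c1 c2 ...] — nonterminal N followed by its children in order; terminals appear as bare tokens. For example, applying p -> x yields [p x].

[e [t [f [p x]]] ++ [e [t [f [f [p x]] @ [p ~ [p x]]] - [t [f [p ~ [p x]]]]] ++ [e [t [f [p x]]]]]]

e
t ++ e
f ++ e
p ++ e
x ++ e
x ++ t ++ e
x ++ f - t ++ e
x ++ f @ p - t ++ e
x ++ p @ p - t ++ e
x ++ x @ p - t ++ e
x ++ x @ ~ p - t ++ e
x ++ x @ ~ x - t ++ e
x ++ x @ ~ x - f ++ e
x ++ x @ ~ x - p ++ e
x ++ x @ ~ x - ~ p ++ e
x ++ x @ ~ x - ~ x ++ e
x ++ x @ ~ x - ~ x ++ t
x ++ x @ ~ x - ~ x ++ f
x ++ x @ ~ x - ~ x ++ p
x ++ x @ ~ x - ~ x ++ x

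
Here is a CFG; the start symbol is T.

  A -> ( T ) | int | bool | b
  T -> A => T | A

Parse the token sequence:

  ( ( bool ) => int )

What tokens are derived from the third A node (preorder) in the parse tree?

bool

[T [A ( [T [A ( [T [A bool]] )] => [T [A int]]] )]]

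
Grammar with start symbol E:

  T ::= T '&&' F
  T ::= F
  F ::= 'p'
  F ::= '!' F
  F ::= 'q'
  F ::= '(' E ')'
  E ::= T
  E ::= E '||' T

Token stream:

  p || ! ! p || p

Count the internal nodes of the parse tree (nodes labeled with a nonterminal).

11

[E [E [E [T [F p]]] || [T [F ! [F ! [F p]]]]] || [T [F p]]]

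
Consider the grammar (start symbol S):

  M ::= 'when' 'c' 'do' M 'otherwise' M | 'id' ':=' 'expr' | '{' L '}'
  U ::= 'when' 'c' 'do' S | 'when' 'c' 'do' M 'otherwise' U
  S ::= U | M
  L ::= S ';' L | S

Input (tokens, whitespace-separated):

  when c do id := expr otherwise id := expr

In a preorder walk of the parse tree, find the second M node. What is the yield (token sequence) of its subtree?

id := expr

[S [M when c do [M id := expr] otherwise [M id := expr]]]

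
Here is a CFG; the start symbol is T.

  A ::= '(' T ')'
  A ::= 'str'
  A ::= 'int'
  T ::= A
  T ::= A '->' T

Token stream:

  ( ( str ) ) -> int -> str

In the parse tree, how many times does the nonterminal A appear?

[T [A ( [T [A ( [T [A str]] )]] )] -> [T [A int] -> [T [A str]]]]

5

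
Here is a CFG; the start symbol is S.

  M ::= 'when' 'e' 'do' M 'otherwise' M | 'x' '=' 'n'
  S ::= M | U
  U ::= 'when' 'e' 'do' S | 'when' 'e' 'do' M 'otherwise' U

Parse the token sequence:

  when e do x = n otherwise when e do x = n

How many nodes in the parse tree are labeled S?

[S [U when e do [M x = n] otherwise [U when e do [S [M x = n]]]]]

2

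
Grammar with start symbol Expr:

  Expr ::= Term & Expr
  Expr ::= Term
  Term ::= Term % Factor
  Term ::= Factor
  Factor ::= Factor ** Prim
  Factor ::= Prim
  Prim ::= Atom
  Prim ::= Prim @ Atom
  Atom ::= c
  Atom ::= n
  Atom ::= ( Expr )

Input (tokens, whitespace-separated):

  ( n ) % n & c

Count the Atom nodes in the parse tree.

[Expr [Term [Term [Factor [Prim [Atom ( [Expr [Term [Factor [Prim [Atom n]]]]] )]]]] % [Factor [Prim [Atom n]]]] & [Expr [Term [Factor [Prim [Atom c]]]]]]

4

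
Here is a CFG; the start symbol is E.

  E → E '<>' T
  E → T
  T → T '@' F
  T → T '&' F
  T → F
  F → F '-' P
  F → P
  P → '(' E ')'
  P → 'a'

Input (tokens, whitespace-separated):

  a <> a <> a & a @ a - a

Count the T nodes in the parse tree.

[E [E [E [T [F [P a]]]] <> [T [F [P a]]]] <> [T [T [T [F [P a]]] & [F [P a]]] @ [F [F [P a]] - [P a]]]]

5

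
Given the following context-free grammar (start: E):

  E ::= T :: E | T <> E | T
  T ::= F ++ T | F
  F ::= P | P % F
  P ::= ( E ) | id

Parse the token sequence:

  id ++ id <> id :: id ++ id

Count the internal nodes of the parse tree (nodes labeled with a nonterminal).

18

[E [T [F [P id]] ++ [T [F [P id]]]] <> [E [T [F [P id]]] :: [E [T [F [P id]] ++ [T [F [P id]]]]]]]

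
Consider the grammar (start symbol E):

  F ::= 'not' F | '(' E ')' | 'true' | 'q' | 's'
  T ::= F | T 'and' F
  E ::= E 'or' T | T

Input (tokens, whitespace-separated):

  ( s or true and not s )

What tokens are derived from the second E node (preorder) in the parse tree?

[E [T [F ( [E [E [T [F s]]] or [T [T [F true]] and [F not [F s]]]] )]]]

s or true and not s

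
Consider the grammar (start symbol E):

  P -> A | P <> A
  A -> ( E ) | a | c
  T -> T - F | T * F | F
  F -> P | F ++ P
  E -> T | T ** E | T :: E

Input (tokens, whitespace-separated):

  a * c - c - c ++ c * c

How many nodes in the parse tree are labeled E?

1

[E [T [T [T [T [T [F [P [A a]]]] * [F [P [A c]]]] - [F [P [A c]]]] - [F [F [P [A c]]] ++ [P [A c]]]] * [F [P [A c]]]]]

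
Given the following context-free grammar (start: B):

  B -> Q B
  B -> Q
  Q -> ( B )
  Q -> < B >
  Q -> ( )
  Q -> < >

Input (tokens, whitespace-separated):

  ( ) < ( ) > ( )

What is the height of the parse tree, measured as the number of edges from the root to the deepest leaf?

5

[B [Q ( )] [B [Q < [B [Q ( )]] >] [B [Q ( )]]]]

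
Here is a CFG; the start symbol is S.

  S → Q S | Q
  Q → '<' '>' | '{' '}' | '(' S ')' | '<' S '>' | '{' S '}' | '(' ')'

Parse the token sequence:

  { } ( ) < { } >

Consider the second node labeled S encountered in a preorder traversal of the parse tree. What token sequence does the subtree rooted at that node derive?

( ) < { } >

[S [Q { }] [S [Q ( )] [S [Q < [S [Q { }]] >]]]]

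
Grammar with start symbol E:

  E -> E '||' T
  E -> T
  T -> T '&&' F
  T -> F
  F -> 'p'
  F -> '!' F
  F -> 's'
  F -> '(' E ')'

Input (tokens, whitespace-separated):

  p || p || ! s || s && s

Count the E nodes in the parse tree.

[E [E [E [E [T [F p]]] || [T [F p]]] || [T [F ! [F s]]]] || [T [T [F s]] && [F s]]]

4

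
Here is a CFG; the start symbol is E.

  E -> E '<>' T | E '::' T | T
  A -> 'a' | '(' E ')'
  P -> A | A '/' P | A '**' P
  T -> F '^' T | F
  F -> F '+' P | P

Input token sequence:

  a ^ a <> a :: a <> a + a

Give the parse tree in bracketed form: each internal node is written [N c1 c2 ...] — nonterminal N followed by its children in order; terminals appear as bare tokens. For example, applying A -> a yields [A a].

[E [E [E [E [T [F [P [A a]]] ^ [T [F [P [A a]]]]]] <> [T [F [P [A a]]]]] :: [T [F [P [A a]]]]] <> [T [F [F [P [A a]]] + [P [A a]]]]]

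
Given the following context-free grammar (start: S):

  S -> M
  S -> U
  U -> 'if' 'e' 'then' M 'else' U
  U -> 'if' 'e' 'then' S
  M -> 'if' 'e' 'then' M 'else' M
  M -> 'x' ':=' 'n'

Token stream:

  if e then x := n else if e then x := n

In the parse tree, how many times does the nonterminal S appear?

2

[S [U if e then [M x := n] else [U if e then [S [M x := n]]]]]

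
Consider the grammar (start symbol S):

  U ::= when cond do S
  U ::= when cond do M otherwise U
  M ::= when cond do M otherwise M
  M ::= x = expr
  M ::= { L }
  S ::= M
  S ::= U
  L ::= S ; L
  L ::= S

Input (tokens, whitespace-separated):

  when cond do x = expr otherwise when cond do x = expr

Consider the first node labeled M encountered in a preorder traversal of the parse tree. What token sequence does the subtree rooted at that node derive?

x = expr

[S [U when cond do [M x = expr] otherwise [U when cond do [S [M x = expr]]]]]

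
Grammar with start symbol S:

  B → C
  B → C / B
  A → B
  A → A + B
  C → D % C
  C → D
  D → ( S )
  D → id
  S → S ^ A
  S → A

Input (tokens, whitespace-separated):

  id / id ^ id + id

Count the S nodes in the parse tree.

2

[S [S [A [B [C [D id]] / [B [C [D id]]]]]] ^ [A [A [B [C [D id]]]] + [B [C [D id]]]]]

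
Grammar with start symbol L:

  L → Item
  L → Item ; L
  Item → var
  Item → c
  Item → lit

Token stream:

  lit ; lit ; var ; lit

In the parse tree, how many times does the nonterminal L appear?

[L [Item lit] ; [L [Item lit] ; [L [Item var] ; [L [Item lit]]]]]

4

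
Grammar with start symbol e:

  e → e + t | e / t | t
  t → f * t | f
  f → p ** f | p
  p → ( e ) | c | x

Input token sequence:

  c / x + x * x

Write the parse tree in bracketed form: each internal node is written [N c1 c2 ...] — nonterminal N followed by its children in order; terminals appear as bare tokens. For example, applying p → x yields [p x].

e
e + t
e / t + t
t / t + t
f / t + t
p / t + t
c / t + t
c / f + t
c / p + t
c / x + t
c / x + f * t
c / x + p * t
c / x + x * t
c / x + x * f
c / x + x * p
c / x + x * x

[e [e [e [t [f [p c]]]] / [t [f [p x]]]] + [t [f [p x]] * [t [f [p x]]]]]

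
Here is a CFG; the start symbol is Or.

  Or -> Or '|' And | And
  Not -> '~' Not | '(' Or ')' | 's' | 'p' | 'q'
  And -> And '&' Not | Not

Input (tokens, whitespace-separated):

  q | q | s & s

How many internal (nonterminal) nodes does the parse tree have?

[Or [Or [Or [And [Not q]]] | [And [Not q]]] | [And [And [Not s]] & [Not s]]]

11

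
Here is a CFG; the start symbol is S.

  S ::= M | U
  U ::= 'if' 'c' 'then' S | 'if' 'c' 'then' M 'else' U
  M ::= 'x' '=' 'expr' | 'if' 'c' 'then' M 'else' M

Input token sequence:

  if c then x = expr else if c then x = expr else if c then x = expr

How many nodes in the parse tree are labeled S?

[S [U if c then [M x = expr] else [U if c then [M x = expr] else [U if c then [S [M x = expr]]]]]]

2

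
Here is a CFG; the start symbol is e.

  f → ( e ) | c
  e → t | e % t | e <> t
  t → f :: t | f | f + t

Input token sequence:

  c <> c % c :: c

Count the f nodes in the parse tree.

[e [e [e [t [f c]]] <> [t [f c]]] % [t [f c] :: [t [f c]]]]

4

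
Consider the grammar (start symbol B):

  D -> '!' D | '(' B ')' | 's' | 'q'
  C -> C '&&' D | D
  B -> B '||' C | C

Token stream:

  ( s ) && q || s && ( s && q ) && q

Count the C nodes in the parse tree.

[B [B [C [C [D ( [B [C [D s]]] )]] && [D q]]] || [C [C [C [D s]] && [D ( [B [C [C [D s]] && [D q]]] )]] && [D q]]]

8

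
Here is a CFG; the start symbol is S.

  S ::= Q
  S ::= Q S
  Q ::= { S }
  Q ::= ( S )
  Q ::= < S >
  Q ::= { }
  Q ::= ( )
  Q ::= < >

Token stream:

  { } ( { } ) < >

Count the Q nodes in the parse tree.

[S [Q { }] [S [Q ( [S [Q { }]] )] [S [Q < >]]]]

4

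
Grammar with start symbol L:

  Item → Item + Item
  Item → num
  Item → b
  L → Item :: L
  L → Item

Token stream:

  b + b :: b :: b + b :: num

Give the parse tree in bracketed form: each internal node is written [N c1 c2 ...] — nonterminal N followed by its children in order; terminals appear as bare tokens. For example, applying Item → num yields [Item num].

[L [Item [Item b] + [Item b]] :: [L [Item b] :: [L [Item [Item b] + [Item b]] :: [L [Item num]]]]]

L
Item :: L
Item + Item :: L
b + Item :: L
b + b :: L
b + b :: Item :: L
b + b :: b :: L
b + b :: b :: Item :: L
b + b :: b :: Item + Item :: L
b + b :: b :: b + Item :: L
b + b :: b :: b + b :: L
b + b :: b :: b + b :: Item
b + b :: b :: b + b :: num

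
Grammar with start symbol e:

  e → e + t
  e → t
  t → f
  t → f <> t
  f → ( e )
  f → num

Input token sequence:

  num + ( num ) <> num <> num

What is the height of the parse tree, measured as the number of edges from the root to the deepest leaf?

6

[e [e [t [f num]]] + [t [f ( [e [t [f num]]] )] <> [t [f num] <> [t [f num]]]]]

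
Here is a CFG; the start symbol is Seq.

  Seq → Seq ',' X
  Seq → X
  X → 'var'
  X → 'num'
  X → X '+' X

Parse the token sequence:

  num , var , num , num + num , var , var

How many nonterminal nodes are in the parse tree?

14

[Seq [Seq [Seq [Seq [Seq [Seq [X num]] , [X var]] , [X num]] , [X [X num] + [X num]]] , [X var]] , [X var]]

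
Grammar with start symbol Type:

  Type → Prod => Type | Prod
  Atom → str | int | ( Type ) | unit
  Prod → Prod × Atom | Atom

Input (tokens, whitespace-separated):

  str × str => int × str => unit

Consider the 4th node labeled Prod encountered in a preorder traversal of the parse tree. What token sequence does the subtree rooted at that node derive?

int

[Type [Prod [Prod [Atom str]] × [Atom str]] => [Type [Prod [Prod [Atom int]] × [Atom str]] => [Type [Prod [Atom unit]]]]]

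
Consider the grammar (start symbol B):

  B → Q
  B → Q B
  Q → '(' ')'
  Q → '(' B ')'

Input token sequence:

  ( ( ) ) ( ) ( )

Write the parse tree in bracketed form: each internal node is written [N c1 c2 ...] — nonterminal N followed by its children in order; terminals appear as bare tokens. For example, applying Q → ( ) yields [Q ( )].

[B [Q ( [B [Q ( )]] )] [B [Q ( )] [B [Q ( )]]]]

B
Q B
( B ) B
( Q ) B
( ( ) ) B
( ( ) ) Q B
( ( ) ) ( ) B
( ( ) ) ( ) Q
( ( ) ) ( ) ( )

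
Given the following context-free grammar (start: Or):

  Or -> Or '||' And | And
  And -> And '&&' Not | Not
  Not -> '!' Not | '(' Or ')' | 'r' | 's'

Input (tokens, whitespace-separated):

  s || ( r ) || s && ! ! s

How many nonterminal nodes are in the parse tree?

16

[Or [Or [Or [And [Not s]]] || [And [Not ( [Or [And [Not r]]] )]]] || [And [And [Not s]] && [Not ! [Not ! [Not s]]]]]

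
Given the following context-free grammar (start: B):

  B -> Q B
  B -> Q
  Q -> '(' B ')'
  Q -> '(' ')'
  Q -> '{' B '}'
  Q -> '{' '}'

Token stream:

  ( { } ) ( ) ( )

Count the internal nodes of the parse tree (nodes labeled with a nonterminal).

[B [Q ( [B [Q { }]] )] [B [Q ( )] [B [Q ( )]]]]

8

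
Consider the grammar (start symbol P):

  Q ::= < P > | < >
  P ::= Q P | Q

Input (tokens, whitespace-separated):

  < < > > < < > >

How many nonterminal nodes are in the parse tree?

8

[P [Q < [P [Q < >]] >] [P [Q < [P [Q < >]] >]]]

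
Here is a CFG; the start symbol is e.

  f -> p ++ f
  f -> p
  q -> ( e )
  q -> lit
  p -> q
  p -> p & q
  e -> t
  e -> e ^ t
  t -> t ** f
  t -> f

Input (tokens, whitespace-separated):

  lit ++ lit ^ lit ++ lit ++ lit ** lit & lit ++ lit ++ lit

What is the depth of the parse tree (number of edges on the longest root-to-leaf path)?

[e [e [t [f [p [q lit]] ++ [f [p [q lit]]]]]] ^ [t [t [f [p [q lit]] ++ [f [p [q lit]] ++ [f [p [q lit]]]]]] ** [f [p [p [q lit]] & [q lit]] ++ [f [p [q lit]] ++ [f [p [q lit]]]]]]]

8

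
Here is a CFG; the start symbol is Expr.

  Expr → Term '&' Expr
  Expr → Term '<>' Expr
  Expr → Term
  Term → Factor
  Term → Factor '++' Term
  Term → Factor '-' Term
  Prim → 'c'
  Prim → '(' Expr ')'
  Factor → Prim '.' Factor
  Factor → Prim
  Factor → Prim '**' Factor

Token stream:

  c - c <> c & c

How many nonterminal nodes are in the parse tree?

[Expr [Term [Factor [Prim c]] - [Term [Factor [Prim c]]]] <> [Expr [Term [Factor [Prim c]]] & [Expr [Term [Factor [Prim c]]]]]]

15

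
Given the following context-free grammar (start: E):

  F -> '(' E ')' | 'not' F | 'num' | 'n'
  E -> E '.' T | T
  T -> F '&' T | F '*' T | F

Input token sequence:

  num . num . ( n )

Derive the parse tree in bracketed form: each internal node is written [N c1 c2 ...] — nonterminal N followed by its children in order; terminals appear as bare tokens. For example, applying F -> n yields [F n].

[E [E [E [T [F num]]] . [T [F num]]] . [T [F ( [E [T [F n]]] )]]]

E
E . T
E . T . T
T . T . T
F . T . T
num . T . T
num . F . T
num . num . T
num . num . F
num . num . ( E )
num . num . ( T )
num . num . ( F )
num . num . ( n )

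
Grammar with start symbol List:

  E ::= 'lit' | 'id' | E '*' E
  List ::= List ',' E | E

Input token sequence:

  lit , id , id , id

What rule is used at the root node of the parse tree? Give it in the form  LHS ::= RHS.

List ::= List ',' E

[List [List [List [List [E lit]] , [E id]] , [E id]] , [E id]]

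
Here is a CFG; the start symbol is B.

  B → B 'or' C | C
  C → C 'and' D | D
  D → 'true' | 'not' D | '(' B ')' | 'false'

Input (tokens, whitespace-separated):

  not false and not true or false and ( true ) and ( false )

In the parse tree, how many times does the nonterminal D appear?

[B [B [C [C [D not [D false]]] and [D not [D true]]]] or [C [C [C [D false]] and [D ( [B [C [D true]]] )]] and [D ( [B [C [D false]]] )]]]

9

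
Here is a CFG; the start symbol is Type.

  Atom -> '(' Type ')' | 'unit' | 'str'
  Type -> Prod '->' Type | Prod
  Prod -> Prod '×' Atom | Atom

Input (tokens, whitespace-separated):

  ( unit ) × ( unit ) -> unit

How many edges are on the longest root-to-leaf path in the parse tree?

7

[Type [Prod [Prod [Atom ( [Type [Prod [Atom unit]]] )]] × [Atom ( [Type [Prod [Atom unit]]] )]] -> [Type [Prod [Atom unit]]]]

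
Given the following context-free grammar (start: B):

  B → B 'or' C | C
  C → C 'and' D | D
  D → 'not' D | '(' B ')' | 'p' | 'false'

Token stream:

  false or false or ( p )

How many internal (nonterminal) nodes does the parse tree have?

12

[B [B [B [C [D false]]] or [C [D false]]] or [C [D ( [B [C [D p]]] )]]]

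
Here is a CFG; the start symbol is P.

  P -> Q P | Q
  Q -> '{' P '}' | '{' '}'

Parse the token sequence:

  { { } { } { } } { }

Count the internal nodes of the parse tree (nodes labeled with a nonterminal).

10

[P [Q { [P [Q { }] [P [Q { }] [P [Q { }]]]] }] [P [Q { }]]]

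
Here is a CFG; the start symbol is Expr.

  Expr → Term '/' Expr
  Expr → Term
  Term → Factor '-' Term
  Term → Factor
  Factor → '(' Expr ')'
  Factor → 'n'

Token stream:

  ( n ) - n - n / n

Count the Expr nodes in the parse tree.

[Expr [Term [Factor ( [Expr [Term [Factor n]]] )] - [Term [Factor n] - [Term [Factor n]]]] / [Expr [Term [Factor n]]]]

3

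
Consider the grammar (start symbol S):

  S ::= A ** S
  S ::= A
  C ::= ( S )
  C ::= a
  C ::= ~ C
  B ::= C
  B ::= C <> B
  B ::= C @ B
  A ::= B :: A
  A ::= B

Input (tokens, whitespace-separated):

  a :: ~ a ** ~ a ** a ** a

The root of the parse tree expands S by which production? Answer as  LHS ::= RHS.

[S [A [B [C a]] :: [A [B [C ~ [C a]]]]] ** [S [A [B [C ~ [C a]]]] ** [S [A [B [C a]]] ** [S [A [B [C a]]]]]]]

S ::= A ** S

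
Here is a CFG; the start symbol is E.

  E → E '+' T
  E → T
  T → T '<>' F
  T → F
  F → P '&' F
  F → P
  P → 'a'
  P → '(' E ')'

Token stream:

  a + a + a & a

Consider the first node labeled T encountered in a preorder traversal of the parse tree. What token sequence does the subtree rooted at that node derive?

[E [E [E [T [F [P a]]]] + [T [F [P a]]]] + [T [F [P a] & [F [P a]]]]]

a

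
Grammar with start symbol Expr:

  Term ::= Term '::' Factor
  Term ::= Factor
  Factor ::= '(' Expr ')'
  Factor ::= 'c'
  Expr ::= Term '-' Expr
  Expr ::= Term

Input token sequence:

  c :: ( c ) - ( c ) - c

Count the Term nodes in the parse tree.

6

[Expr [Term [Term [Factor c]] :: [Factor ( [Expr [Term [Factor c]]] )]] - [Expr [Term [Factor ( [Expr [Term [Factor c]]] )]] - [Expr [Term [Factor c]]]]]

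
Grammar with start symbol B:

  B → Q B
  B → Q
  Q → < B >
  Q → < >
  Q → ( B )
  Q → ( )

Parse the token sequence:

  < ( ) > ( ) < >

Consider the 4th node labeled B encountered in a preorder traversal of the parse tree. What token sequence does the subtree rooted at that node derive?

[B [Q < [B [Q ( )]] >] [B [Q ( )] [B [Q < >]]]]

< >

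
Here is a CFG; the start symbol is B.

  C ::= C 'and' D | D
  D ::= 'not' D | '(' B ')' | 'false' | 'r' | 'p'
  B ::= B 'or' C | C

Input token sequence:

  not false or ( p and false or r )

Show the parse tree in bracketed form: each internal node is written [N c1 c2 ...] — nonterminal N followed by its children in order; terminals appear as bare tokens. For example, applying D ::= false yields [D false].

B
B or C
C or C
D or C
not D or C
not false or C
not false or D
not false or ( B )
not false or ( B or C )
not false or ( C or C )
not false or ( C and D or C )
not false or ( D and D or C )
not false or ( p and D or C )
not false or ( p and false or C )
not false or ( p and false or D )
not false or ( p and false or r )

[B [B [C [D not [D false]]]] or [C [D ( [B [B [C [C [D p]] and [D false]]] or [C [D r]]] )]]]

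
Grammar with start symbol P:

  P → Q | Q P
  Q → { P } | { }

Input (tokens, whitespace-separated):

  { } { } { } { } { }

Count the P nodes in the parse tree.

[P [Q { }] [P [Q { }] [P [Q { }] [P [Q { }] [P [Q { }]]]]]]

5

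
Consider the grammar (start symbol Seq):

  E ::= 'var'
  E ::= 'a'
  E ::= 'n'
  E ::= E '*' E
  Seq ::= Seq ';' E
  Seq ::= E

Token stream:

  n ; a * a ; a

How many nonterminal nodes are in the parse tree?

8

[Seq [Seq [Seq [E n]] ; [E [E a] * [E a]]] ; [E a]]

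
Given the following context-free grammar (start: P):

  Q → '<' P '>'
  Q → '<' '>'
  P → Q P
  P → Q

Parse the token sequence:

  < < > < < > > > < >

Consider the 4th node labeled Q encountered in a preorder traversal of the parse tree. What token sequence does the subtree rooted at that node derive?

< >

[P [Q < [P [Q < >] [P [Q < [P [Q < >]] >]]] >] [P [Q < >]]]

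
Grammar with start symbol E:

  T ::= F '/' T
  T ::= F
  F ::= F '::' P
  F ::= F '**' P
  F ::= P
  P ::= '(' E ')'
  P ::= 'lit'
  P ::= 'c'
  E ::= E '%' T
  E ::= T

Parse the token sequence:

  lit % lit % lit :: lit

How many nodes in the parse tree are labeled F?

4

[E [E [E [T [F [P lit]]]] % [T [F [P lit]]]] % [T [F [F [P lit]] :: [P lit]]]]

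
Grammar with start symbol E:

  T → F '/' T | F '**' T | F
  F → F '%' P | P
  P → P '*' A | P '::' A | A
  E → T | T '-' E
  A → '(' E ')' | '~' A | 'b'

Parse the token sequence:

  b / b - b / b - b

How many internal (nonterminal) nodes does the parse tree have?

23

[E [T [F [P [A b]]] / [T [F [P [A b]]]]] - [E [T [F [P [A b]]] / [T [F [P [A b]]]]] - [E [T [F [P [A b]]]]]]]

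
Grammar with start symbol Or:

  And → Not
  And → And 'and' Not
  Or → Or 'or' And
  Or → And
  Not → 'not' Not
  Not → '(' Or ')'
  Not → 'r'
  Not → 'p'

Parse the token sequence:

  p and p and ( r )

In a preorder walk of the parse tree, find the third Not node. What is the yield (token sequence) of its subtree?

[Or [And [And [And [Not p]] and [Not p]] and [Not ( [Or [And [Not r]]] )]]]

( r )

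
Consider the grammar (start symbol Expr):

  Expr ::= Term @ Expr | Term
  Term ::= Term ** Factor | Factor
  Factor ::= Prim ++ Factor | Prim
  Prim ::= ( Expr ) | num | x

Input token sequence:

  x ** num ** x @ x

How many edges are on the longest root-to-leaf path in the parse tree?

[Expr [Term [Term [Term [Factor [Prim x]]] ** [Factor [Prim num]]] ** [Factor [Prim x]]] @ [Expr [Term [Factor [Prim x]]]]]

6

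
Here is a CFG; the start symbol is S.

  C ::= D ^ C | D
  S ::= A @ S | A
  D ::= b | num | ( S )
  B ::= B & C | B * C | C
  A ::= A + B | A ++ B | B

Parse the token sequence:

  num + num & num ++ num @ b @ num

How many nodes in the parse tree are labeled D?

[S [A [A [A [B [C [D num]]]] + [B [B [C [D num]]] & [C [D num]]]] ++ [B [C [D num]]]] @ [S [A [B [C [D b]]]] @ [S [A [B [C [D num]]]]]]]

6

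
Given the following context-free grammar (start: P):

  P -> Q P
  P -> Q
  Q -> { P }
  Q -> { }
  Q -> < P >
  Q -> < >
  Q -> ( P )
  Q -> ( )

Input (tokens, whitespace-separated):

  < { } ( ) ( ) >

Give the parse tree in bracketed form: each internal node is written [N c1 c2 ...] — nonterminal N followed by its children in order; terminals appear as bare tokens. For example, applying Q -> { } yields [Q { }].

[P [Q < [P [Q { }] [P [Q ( )] [P [Q ( )]]]] >]]

P
Q
< P >
< Q P >
< { } P >
< { } Q P >
< { } ( ) P >
< { } ( ) Q >
< { } ( ) ( ) >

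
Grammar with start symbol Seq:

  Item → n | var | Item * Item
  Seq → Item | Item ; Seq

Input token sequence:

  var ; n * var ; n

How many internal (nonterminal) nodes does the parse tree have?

[Seq [Item var] ; [Seq [Item [Item n] * [Item var]] ; [Seq [Item n]]]]

8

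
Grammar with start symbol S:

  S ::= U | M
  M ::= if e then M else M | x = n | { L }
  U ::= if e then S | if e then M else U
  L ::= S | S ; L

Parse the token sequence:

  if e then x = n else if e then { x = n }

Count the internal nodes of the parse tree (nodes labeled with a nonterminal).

[S [U if e then [M x = n] else [U if e then [S [M { [L [S [M x = n]]] }]]]]]

9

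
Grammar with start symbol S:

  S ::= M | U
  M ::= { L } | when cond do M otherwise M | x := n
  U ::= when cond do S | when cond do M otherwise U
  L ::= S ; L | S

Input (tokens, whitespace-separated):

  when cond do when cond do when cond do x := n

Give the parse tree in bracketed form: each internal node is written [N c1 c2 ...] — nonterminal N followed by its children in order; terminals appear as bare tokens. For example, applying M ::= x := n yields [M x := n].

S
U
when cond do S
when cond do U
when cond do when cond do S
when cond do when cond do U
when cond do when cond do when cond do S
when cond do when cond do when cond do M
when cond do when cond do when cond do x := n

[S [U when cond do [S [U when cond do [S [U when cond do [S [M x := n]]]]]]]]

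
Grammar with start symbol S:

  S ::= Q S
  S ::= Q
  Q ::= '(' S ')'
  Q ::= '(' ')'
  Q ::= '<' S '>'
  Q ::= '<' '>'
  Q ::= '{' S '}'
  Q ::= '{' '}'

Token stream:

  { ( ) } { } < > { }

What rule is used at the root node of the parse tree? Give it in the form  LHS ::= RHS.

[S [Q { [S [Q ( )]] }] [S [Q { }] [S [Q < >] [S [Q { }]]]]]

S ::= Q S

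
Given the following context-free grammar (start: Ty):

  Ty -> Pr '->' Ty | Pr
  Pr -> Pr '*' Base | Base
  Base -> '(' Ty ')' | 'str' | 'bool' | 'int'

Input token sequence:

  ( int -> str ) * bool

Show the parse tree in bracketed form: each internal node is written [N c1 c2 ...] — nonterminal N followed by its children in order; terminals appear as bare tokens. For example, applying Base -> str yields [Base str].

[Ty [Pr [Pr [Base ( [Ty [Pr [Base int]] -> [Ty [Pr [Base str]]]] )]] * [Base bool]]]

Ty
Pr
Pr * Base
Base * Base
( Ty ) * Base
( Pr -> Ty ) * Base
( Base -> Ty ) * Base
( int -> Ty ) * Base
( int -> Pr ) * Base
( int -> Base ) * Base
( int -> str ) * Base
( int -> str ) * bool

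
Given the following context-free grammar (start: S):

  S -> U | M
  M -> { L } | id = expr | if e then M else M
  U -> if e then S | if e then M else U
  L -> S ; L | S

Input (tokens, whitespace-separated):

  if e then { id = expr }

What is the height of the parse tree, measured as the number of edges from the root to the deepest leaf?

[S [U if e then [S [M { [L [S [M id = expr]]] }]]]]

7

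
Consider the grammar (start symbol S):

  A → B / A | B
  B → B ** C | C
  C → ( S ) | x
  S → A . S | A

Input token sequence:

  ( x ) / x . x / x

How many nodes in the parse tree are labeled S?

[S [A [B [C ( [S [A [B [C x]]]] )]] / [A [B [C x]]]] . [S [A [B [C x]] / [A [B [C x]]]]]]

3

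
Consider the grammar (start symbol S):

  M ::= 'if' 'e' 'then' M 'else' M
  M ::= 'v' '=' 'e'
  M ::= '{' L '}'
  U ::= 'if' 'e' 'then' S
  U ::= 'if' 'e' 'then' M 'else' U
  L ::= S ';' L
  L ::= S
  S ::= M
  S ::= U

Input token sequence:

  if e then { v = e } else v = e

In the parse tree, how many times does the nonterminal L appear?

[S [M if e then [M { [L [S [M v = e]]] }] else [M v = e]]]

1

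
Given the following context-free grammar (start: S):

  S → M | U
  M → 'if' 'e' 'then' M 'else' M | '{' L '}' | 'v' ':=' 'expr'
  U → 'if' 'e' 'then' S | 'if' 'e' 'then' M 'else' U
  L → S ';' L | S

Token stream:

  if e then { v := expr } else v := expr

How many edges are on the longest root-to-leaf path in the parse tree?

[S [M if e then [M { [L [S [M v := expr]]] }] else [M v := expr]]]

6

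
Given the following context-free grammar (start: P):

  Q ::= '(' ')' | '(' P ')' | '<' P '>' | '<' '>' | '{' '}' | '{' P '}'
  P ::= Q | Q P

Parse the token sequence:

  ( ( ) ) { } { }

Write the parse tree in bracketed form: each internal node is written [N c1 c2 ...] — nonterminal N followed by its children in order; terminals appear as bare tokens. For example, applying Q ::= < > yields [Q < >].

P
Q P
( P ) P
( Q ) P
( ( ) ) P
( ( ) ) Q P
( ( ) ) { } P
( ( ) ) { } Q
( ( ) ) { } { }

[P [Q ( [P [Q ( )]] )] [P [Q { }] [P [Q { }]]]]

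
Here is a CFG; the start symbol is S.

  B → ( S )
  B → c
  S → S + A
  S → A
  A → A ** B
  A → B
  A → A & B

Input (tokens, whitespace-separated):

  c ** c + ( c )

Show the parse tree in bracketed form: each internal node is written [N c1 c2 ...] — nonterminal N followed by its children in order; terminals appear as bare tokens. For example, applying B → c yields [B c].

[S [S [A [A [B c]] ** [B c]]] + [A [B ( [S [A [B c]]] )]]]

S
S + A
A + A
A ** B + A
B ** B + A
c ** B + A
c ** c + A
c ** c + B
c ** c + ( S )
c ** c + ( A )
c ** c + ( B )
c ** c + ( c )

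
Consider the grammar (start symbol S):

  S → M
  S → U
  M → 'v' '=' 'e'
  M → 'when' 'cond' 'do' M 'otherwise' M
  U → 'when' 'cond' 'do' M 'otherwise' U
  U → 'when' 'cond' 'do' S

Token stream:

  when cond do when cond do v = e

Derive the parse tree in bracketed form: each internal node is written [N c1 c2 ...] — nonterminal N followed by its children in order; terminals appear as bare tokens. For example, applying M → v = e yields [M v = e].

S
U
when cond do S
when cond do U
when cond do when cond do S
when cond do when cond do M
when cond do when cond do v = e

[S [U when cond do [S [U when cond do [S [M v = e]]]]]]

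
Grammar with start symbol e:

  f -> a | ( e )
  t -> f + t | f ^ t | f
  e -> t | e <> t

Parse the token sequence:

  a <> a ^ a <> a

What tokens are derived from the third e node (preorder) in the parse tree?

[e [e [e [t [f a]]] <> [t [f a] ^ [t [f a]]]] <> [t [f a]]]

a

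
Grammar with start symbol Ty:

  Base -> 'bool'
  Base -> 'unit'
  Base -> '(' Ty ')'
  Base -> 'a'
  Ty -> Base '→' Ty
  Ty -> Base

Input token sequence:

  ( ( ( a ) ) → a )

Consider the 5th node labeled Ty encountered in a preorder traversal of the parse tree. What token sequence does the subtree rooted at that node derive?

[Ty [Base ( [Ty [Base ( [Ty [Base ( [Ty [Base a]] )]] )] → [Ty [Base a]]] )]]

a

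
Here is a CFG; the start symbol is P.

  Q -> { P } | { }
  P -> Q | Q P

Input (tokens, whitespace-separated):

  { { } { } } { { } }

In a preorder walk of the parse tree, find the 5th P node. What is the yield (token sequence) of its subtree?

{ }

[P [Q { [P [Q { }] [P [Q { }]]] }] [P [Q { [P [Q { }]] }]]]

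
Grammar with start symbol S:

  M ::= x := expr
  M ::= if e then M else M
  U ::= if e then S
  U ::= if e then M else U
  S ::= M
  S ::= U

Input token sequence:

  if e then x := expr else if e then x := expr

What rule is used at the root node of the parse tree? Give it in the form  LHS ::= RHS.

[S [U if e then [M x := expr] else [U if e then [S [M x := expr]]]]]

S ::= U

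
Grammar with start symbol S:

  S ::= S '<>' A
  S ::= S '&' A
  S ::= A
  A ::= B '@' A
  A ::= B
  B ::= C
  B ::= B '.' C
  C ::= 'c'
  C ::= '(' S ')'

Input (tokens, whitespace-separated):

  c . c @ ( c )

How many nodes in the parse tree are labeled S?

[S [A [B [B [C c]] . [C c]] @ [A [B [C ( [S [A [B [C c]]]] )]]]]]

2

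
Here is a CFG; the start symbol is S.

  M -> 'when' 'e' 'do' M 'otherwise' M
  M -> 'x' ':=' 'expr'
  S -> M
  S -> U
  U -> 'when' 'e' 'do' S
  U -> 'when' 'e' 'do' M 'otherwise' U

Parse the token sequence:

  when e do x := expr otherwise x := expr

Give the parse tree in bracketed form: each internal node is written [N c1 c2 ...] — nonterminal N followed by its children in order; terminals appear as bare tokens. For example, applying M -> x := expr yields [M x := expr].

S
M
when e do M otherwise M
when e do x := expr otherwise M
when e do x := expr otherwise x := expr

[S [M when e do [M x := expr] otherwise [M x := expr]]]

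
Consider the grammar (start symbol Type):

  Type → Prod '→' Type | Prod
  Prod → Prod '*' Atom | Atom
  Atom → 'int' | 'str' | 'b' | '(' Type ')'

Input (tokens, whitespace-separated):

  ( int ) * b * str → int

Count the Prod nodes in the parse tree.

[Type [Prod [Prod [Prod [Atom ( [Type [Prod [Atom int]]] )]] * [Atom b]] * [Atom str]] → [Type [Prod [Atom int]]]]

5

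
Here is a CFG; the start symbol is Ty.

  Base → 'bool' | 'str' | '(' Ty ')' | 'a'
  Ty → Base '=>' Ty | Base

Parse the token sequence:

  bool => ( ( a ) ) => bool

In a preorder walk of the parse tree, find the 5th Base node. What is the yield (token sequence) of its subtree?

bool

[Ty [Base bool] => [Ty [Base ( [Ty [Base ( [Ty [Base a]] )]] )] => [Ty [Base bool]]]]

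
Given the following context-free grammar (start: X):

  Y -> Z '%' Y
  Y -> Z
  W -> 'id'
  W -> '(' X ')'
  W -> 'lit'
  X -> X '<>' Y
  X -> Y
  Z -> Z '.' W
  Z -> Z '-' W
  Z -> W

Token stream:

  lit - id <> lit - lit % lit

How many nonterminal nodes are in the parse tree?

[X [X [Y [Z [Z [W lit]] - [W id]]]] <> [Y [Z [Z [W lit]] - [W lit]] % [Y [Z [W lit]]]]]

15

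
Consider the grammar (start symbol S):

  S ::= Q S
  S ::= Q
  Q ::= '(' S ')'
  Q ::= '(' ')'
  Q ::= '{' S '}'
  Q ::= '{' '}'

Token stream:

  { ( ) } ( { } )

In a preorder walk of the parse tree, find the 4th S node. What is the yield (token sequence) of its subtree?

[S [Q { [S [Q ( )]] }] [S [Q ( [S [Q { }]] )]]]

{ }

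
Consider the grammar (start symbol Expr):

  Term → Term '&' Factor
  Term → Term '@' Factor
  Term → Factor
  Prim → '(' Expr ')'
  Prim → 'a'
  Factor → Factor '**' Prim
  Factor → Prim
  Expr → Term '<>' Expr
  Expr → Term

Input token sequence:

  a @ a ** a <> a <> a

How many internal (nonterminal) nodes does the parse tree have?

17

[Expr [Term [Term [Factor [Prim a]]] @ [Factor [Factor [Prim a]] ** [Prim a]]] <> [Expr [Term [Factor [Prim a]]] <> [Expr [Term [Factor [Prim a]]]]]]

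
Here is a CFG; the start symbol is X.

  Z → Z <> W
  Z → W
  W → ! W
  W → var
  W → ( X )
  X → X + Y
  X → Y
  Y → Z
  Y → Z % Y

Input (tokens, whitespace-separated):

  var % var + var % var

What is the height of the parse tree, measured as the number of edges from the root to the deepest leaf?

6

[X [X [Y [Z [W var]] % [Y [Z [W var]]]]] + [Y [Z [W var]] % [Y [Z [W var]]]]]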